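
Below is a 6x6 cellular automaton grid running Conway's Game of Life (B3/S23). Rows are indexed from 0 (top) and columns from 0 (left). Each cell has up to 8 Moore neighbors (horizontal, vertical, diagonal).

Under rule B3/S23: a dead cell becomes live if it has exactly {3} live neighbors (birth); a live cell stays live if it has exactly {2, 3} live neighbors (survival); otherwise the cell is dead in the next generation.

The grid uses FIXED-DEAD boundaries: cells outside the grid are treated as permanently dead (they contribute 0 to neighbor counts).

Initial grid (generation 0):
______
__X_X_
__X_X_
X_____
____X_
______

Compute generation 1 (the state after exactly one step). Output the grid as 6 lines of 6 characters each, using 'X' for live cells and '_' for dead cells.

Answer: ______
______
_X____
___X__
______
______

Derivation:
Simulating step by step:
Generation 0 (given above): 6 live cells
Generation 1: 2 live cells
(generation 1 grid is the final answer)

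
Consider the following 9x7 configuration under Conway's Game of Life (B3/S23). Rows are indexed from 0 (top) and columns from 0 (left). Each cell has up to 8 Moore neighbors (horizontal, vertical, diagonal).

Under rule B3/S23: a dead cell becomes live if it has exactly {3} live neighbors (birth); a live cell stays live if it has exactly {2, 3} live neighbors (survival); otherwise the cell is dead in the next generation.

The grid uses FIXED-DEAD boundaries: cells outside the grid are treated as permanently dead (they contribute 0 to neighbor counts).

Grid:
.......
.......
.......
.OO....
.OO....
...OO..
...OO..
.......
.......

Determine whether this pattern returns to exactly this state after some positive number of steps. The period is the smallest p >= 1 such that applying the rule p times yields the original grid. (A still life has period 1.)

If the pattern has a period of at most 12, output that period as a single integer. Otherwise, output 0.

Answer: 2

Derivation:
Simulating and comparing each generation to the original:
Gen 0 (original, given above): 8 live cells
Gen 1: 6 live cells, differs from original
Gen 2: 8 live cells, MATCHES original -> period = 2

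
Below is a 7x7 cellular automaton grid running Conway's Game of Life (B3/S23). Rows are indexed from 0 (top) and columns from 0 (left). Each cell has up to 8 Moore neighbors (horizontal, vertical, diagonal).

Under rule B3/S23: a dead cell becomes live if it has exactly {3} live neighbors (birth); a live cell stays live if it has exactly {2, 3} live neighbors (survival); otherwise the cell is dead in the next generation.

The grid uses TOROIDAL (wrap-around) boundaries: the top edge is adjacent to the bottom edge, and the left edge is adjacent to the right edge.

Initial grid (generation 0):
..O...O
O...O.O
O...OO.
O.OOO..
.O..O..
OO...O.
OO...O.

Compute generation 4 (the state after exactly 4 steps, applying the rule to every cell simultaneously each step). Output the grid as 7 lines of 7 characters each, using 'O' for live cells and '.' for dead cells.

Simulating step by step:
Generation 0 (given above): 20 live cells
Generation 1: 16 live cells
.......
OO.OO..
O......
O.O...O
....OOO
..O.OO.
..O..O.
Generation 2: 16 live cells
.OOOO..
OO.....
..OO...
OO.....
OO..O..
.......
...OOO.
Generation 3: 13 live cells
OO...O.
O...O..
..O....
O..O...
OO.....
...O.O.
.....O.
Generation 4: 18 live cells
(generation 4 grid is the final answer)

Answer: OO..OO.
O.....O
.O.O...
O.O....
OOO.O.O
....O.O
.....O.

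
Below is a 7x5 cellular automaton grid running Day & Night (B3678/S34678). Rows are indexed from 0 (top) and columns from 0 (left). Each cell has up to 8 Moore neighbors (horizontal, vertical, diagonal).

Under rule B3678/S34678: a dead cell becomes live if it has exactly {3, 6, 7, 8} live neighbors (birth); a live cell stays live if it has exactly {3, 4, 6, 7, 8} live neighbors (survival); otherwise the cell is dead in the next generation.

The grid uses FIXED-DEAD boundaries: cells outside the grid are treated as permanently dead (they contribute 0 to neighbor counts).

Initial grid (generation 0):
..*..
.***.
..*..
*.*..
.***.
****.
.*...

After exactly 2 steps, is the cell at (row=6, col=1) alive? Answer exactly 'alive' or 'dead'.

Simulating step by step:
Generation 0 (given above): 15 live cells
Generation 1: 16 live cells
.***.
.***.
..*..
..*..
.***.
*.**.
**...
Generation 2: 14 live cells
.*.*.
.***.
..*..
..*..
.*.*.
**.*.
.**..

Cell (6,1) at generation 2: 1 -> alive

Answer: alive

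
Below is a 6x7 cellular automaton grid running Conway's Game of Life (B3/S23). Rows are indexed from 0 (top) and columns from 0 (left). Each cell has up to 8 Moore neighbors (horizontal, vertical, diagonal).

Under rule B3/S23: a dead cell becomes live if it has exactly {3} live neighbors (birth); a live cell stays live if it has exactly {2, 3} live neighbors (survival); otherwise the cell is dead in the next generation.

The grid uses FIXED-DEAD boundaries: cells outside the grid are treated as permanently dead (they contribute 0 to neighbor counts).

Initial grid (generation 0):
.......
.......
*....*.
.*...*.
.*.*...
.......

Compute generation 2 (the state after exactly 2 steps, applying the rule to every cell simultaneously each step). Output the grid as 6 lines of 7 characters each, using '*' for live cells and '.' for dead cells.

Simulating step by step:
Generation 0 (given above): 6 live cells
Generation 1: 5 live cells
.......
.......
.......
***.*..
..*....
.......
Generation 2: 6 live cells
(generation 2 grid is the final answer)

Answer: .......
.......
.*.....
.***...
..**...
.......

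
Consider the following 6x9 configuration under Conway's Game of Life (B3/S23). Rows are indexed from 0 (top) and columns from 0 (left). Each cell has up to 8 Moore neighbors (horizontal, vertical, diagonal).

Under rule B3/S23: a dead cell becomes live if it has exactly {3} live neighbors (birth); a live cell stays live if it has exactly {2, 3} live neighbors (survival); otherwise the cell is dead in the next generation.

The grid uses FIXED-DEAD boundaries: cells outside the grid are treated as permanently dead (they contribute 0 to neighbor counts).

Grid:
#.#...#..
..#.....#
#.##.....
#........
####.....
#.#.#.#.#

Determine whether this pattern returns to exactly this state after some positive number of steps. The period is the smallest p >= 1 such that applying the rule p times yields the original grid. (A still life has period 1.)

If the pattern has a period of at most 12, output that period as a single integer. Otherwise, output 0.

Answer: 0

Derivation:
Simulating and comparing each generation to the original:
Gen 0 (original, given above): 18 live cells
Gen 1: 10 live cells, differs from original
Gen 2: 11 live cells, differs from original
Gen 3: 11 live cells, differs from original
Gen 4: 9 live cells, differs from original
Gen 5: 6 live cells, differs from original
Gen 6: 0 live cells, differs from original
Gen 7: 0 live cells, differs from original
Gen 8: 0 live cells, differs from original
Gen 9: 0 live cells, differs from original
Gen 10: 0 live cells, differs from original
Gen 11: 0 live cells, differs from original
Gen 12: 0 live cells, differs from original
No period found within 12 steps.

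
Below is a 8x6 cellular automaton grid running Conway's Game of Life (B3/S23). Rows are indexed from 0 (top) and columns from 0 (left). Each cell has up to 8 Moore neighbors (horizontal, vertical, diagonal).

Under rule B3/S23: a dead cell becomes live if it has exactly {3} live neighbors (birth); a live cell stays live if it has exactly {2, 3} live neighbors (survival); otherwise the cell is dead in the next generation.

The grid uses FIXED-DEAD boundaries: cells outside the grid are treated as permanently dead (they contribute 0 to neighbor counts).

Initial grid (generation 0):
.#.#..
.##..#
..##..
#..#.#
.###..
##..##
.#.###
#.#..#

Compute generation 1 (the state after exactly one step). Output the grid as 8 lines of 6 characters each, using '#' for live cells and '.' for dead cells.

Simulating step by step:
Generation 0 (given above): 24 live cells
Generation 1: 13 live cells
(generation 1 grid is the final answer)

Answer: .#....
.#..#.
...#..
......
...#.#
#....#
...#..
.###.#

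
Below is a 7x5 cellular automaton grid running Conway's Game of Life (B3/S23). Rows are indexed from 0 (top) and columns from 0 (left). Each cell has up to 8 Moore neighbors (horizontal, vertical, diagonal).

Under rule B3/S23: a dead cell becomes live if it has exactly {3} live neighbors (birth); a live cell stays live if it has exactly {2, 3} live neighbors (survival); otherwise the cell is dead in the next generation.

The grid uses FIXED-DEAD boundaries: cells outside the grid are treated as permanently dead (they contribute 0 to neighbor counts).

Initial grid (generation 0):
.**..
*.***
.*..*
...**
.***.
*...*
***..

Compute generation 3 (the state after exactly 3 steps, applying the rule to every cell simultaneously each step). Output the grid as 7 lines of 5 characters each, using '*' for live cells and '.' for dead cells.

Answer: .*...
*.*..
..*..
.....
..*..
..*..
**...

Derivation:
Simulating step by step:
Generation 0 (given above): 18 live cells
Generation 1: 12 live cells
.**..
*...*
.*...
.*..*
.**..
*....
**...
Generation 2: 14 live cells
.*...
*.*..
**...
**...
***..
*.*..
**...
Generation 3: 8 live cells
(generation 3 grid is the final answer)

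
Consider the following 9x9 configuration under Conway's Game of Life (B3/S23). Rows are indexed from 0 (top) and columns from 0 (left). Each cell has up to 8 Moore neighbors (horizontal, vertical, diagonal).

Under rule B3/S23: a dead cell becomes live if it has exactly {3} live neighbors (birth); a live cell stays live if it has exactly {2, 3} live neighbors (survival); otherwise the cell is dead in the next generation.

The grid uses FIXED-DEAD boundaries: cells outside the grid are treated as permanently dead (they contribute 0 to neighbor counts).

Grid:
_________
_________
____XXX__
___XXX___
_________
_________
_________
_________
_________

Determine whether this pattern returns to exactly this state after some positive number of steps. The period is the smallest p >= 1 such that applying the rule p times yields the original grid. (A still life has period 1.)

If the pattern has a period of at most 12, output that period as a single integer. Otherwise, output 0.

Simulating and comparing each generation to the original:
Gen 0 (original, given above): 6 live cells
Gen 1: 6 live cells, differs from original
Gen 2: 6 live cells, MATCHES original -> period = 2

Answer: 2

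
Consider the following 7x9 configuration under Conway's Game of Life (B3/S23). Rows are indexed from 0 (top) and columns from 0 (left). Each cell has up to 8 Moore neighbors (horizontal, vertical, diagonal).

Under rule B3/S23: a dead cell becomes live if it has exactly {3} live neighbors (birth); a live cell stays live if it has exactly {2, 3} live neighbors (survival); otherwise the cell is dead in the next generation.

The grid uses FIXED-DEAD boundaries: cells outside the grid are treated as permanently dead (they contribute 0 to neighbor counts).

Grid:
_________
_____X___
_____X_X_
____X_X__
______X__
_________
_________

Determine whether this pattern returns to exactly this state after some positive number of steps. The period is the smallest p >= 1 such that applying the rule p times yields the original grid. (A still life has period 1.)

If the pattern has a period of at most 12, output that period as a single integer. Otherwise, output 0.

Answer: 2

Derivation:
Simulating and comparing each generation to the original:
Gen 0 (original, given above): 6 live cells
Gen 1: 6 live cells, differs from original
Gen 2: 6 live cells, MATCHES original -> period = 2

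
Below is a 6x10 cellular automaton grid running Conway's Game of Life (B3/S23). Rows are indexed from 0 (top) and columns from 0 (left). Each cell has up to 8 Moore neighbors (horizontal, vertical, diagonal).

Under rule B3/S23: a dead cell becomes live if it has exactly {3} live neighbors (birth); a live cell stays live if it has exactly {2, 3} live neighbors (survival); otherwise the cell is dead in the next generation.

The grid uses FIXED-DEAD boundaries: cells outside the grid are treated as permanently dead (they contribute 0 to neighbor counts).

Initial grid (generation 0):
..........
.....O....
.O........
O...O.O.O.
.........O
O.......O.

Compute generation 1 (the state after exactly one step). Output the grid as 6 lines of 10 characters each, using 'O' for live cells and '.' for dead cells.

Simulating step by step:
Generation 0 (given above): 9 live cells
Generation 1: 4 live cells
(generation 1 grid is the final answer)

Answer: ..........
..........
.....O....
..........
.......OOO
..........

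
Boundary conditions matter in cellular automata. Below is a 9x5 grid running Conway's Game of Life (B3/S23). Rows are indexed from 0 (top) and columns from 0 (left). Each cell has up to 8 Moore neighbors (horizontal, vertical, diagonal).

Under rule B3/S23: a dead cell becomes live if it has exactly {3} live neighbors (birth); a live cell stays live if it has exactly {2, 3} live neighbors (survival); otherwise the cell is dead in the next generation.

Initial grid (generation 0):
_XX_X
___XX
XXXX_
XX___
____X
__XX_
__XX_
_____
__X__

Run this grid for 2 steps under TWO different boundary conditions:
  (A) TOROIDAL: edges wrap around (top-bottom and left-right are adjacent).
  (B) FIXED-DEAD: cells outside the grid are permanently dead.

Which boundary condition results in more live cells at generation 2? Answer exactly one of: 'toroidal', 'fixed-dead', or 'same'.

Answer: fixed-dead

Derivation:
Under TOROIDAL boundary, generation 2:
X___X
XXXXX
_____
XX___
XX___
_____
_X__X
____X
_____
Population = 14

Under FIXED-DEAD boundary, generation 2:
___X_
_X__X
XX_XX
X____
_X__X
____X
_X__X
__XX_
_____
Population = 15

Comparison: toroidal=14, fixed-dead=15 -> fixed-dead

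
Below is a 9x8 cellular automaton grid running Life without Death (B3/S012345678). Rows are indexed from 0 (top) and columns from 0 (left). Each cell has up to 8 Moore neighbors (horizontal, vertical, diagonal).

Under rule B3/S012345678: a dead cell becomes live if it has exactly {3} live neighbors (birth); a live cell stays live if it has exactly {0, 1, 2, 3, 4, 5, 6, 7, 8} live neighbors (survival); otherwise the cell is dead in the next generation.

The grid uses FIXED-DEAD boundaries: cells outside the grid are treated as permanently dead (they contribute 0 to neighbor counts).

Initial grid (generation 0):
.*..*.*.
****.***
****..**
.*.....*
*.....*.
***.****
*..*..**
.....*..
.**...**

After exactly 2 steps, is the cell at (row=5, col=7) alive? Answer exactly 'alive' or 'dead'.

Answer: alive

Derivation:
Simulating step by step:
Generation 0 (given above): 36 live cells
Generation 1: 46 live cells
**.**.**
****.***
********
.*.....*
*.*...*.
********
*.**..**
.**..*..
.**...**
Generation 2: 49 live cells
**.**.**
****.***
********
.*..*..*
*.*.*.*.
********
*.**..**
***..*..
.**...**

Cell (5,7) at generation 2: 1 -> alive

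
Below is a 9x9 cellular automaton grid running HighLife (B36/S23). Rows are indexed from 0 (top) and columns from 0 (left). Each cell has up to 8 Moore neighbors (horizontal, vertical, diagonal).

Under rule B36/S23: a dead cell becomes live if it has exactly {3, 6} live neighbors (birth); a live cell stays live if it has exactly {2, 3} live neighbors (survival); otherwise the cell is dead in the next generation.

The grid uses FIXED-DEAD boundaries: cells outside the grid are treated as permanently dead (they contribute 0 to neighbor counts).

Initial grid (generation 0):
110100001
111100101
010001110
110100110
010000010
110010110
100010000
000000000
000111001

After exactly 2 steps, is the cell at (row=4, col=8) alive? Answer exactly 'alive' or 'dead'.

Answer: alive

Derivation:
Simulating step by step:
Generation 0 (given above): 32 live cells
Generation 1: 30 live cells
100100010
000111101
001111001
110001001
000001001
110001110
110001000
000101000
000010000
Generation 2: 30 live cells
000101110
000000101
011000001
011101111
000011001
110011010
111001000
000001000
000010000

Cell (4,8) at generation 2: 1 -> alive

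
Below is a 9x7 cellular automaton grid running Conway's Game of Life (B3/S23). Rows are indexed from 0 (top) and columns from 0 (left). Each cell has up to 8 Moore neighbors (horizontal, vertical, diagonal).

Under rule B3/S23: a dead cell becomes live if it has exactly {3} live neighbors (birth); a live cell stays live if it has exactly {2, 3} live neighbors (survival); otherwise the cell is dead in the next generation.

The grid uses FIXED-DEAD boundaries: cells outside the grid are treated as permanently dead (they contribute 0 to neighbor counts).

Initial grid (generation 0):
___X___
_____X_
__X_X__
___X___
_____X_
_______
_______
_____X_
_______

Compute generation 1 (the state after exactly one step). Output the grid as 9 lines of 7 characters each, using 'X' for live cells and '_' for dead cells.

Simulating step by step:
Generation 0 (given above): 7 live cells
Generation 1: 6 live cells
(generation 1 grid is the final answer)

Answer: _______
___XX__
___XX__
___XX__
_______
_______
_______
_______
_______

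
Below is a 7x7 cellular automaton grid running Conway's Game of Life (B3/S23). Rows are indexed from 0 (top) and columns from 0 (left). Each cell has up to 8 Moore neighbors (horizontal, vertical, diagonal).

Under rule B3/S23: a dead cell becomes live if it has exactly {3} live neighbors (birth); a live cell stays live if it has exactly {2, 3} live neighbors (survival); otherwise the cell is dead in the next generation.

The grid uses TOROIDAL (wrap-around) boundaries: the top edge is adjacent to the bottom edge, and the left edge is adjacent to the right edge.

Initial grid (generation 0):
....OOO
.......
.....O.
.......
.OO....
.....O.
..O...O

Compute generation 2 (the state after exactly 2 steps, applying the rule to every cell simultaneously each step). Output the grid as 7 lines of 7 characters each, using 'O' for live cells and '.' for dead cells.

Answer: O...O.O
......O
.......
.......
.......
.......
O.....O

Derivation:
Simulating step by step:
Generation 0 (given above): 9 live cells
Generation 1: 8 live cells
.....OO
....O.O
.......
.......
.......
.OO....
....O.O
Generation 2: 6 live cells
(generation 2 grid is the final answer)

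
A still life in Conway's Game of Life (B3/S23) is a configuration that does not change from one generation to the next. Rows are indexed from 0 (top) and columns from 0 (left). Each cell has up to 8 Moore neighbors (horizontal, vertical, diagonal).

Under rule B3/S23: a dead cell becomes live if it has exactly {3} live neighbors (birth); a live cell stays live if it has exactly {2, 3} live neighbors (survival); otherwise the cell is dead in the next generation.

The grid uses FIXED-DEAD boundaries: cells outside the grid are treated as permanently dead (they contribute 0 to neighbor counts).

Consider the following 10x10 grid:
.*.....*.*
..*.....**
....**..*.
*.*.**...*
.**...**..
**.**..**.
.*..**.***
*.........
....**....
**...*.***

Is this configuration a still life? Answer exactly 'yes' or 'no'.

Answer: no

Derivation:
Compute generation 1 and compare to generation 0 (given above):
Generation 1:
.........*
.......*.*
.*..**..*.
..*.*..**.
......**..
*..**....*
.*******.*
......*.*.
**..***.*.
....***.*.
Cell (0,1) differs: gen0=1 vs gen1=0 -> NOT a still life.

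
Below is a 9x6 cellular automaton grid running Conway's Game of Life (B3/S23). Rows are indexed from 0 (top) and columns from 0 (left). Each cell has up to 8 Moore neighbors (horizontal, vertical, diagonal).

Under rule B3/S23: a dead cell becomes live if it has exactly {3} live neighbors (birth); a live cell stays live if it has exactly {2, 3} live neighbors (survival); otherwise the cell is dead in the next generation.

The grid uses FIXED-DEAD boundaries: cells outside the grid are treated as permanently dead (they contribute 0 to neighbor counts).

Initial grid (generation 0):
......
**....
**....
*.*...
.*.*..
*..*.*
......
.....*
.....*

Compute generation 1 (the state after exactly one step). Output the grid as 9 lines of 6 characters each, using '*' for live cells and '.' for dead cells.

Simulating step by step:
Generation 0 (given above): 13 live cells
Generation 1: 12 live cells
(generation 1 grid is the final answer)

Answer: ......
**....
..*...
*.*...
**.**.
..*.*.
....*.
......
......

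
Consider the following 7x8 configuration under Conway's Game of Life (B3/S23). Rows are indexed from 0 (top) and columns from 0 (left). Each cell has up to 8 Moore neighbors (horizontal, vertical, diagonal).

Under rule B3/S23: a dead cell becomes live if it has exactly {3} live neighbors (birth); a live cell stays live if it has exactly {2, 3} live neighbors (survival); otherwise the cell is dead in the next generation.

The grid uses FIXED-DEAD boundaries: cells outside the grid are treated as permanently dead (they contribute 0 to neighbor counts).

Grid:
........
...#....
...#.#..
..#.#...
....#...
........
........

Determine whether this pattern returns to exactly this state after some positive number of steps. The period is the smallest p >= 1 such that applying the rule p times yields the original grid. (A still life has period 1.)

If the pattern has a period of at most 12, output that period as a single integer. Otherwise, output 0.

Answer: 2

Derivation:
Simulating and comparing each generation to the original:
Gen 0 (original, given above): 6 live cells
Gen 1: 6 live cells, differs from original
Gen 2: 6 live cells, MATCHES original -> period = 2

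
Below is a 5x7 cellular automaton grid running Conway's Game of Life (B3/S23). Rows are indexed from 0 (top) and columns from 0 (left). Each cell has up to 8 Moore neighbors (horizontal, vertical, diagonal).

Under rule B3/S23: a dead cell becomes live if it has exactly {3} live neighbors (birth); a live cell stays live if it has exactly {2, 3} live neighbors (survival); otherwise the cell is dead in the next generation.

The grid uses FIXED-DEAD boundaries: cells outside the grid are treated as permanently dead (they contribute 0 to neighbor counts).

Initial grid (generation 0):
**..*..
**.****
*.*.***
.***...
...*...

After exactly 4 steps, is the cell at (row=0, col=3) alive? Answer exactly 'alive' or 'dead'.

Answer: alive

Derivation:
Simulating step by step:
Generation 0 (given above): 18 live cells
Generation 1: 11 live cells
*****..
......*
*.....*
.*...*.
...*...
Generation 2: 9 live cells
.***...
*.**.*.
.....**
.......
.......
Generation 3: 9 live cells
.*.**..
...*.**
....***
.......
.......
Generation 4: 10 live cells
..****.
..**..*
....*.*
.....*.
.......

Cell (0,3) at generation 4: 1 -> alive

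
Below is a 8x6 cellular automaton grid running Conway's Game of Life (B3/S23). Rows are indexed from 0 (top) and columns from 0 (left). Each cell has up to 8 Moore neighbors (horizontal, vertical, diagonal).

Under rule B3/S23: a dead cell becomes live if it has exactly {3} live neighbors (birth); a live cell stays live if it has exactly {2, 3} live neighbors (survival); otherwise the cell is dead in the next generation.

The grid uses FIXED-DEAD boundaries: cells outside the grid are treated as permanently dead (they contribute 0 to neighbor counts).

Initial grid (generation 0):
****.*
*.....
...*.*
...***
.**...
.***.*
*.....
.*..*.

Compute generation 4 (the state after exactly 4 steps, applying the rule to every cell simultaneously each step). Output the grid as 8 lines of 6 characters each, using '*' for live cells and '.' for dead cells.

Answer: ****..
*.....
*.**..
.**...
.**...
..***.
..***.
......

Derivation:
Simulating step by step:
Generation 0 (given above): 20 live cells
Generation 1: 16 live cells
***...
*..*..
...*.*
...*.*
.*...*
*..*..
*..**.
......
Generation 2: 17 live cells
***...
*..**.
..**..
..*..*
..*...
****..
...**.
......
Generation 3: 15 live cells
****..
*...*.
.**...
.**...
......
.*..*.
.*.**.
......
Generation 4: 18 live cells
(generation 4 grid is the final answer)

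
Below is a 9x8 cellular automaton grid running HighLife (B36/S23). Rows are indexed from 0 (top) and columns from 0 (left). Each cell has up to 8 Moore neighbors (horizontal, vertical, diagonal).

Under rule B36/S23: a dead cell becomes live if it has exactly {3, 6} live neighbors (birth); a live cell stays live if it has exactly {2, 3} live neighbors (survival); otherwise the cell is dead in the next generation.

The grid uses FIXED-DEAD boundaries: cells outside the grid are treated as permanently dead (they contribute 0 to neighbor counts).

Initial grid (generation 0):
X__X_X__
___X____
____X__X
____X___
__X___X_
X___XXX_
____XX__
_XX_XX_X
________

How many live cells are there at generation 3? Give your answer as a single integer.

Answer: 19

Derivation:
Simulating step by step:
Generation 0 (given above): 20 live cells
Generation 1: 17 live cells
____X___
___X____
___XX___
___X_X__
___XX_X_
___XX_X_
_X______
___XXXX_
________
Generation 2: 17 live cells
________
___X____
__XX____
__X_XX__
__X___X_
__XXX___
__X___X_
____XX__
____XX__
Generation 3: 19 live cells
________
__XX____
__X_____
_XX_XX__
_XXX____
_XX__X__
__X_____
___XX_X_
____XX__
Population at generation 3: 19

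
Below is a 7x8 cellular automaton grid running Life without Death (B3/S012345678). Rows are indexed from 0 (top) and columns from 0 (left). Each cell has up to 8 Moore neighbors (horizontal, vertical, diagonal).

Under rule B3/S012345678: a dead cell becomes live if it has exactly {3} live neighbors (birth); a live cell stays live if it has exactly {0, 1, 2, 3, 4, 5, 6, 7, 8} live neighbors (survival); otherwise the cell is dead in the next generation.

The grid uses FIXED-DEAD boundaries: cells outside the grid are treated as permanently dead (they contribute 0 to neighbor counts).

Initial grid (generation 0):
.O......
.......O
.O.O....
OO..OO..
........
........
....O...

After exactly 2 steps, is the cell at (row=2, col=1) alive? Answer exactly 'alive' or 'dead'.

Answer: alive

Derivation:
Simulating step by step:
Generation 0 (given above): 9 live cells
Generation 1: 14 live cells
.O......
..O....O
OOOOO...
OOO.OO..
........
........
....O...
Generation 2: 17 live cells
.O......
O.O....O
OOOOOO..
OOO.OO..
.O......
........
....O...

Cell (2,1) at generation 2: 1 -> alive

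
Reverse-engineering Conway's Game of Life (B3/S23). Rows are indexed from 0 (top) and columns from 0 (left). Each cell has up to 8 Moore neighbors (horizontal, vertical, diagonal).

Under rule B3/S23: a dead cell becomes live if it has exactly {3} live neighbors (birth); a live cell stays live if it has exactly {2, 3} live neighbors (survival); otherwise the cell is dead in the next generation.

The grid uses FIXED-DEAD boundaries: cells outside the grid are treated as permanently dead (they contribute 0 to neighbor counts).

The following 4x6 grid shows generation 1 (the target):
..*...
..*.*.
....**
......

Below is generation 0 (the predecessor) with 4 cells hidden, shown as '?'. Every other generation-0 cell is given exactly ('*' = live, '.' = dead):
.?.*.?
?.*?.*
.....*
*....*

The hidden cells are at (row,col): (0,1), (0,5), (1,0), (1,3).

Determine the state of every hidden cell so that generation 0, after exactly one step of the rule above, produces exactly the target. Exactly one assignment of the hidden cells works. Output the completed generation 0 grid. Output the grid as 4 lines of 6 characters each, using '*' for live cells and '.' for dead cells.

Answer: .*.*..
..*..*
.....*
*....*

Derivation:
Hidden generation-0 cells (in order): (0,1), (0,5), (1,0), (1,3).
A hidden cell only influences target cells in its own 3x3 neighborhood. Try each of the 2^4 = 16 assignments, step the completed generation 0 forward once under B3/S23, and compare with the target:
  (0,1)=. (0,5)=. (1,0)=. (1,3)=. -> step gives (0,2)='.' but target has '*' -> reject
  (0,1)=. (0,5)=. (1,0)=. (1,3)=* -> step gives (0,3)='*' but target has '.' -> reject
  (0,1)=. (0,5)=. (1,0)=* (1,3)=. -> step gives (0,2)='.' but target has '*' -> reject
  (0,1)=. (0,5)=. (1,0)=* (1,3)=* -> step gives (0,3)='*' but target has '.' -> reject
  (0,1)=. (0,5)=* (1,0)=. (1,3)=. -> step gives (0,2)='.' but target has '*' -> reject
  (0,1)=. (0,5)=* (1,0)=. (1,3)=* -> step gives (0,3)='*' but target has '.' -> reject
  (0,1)=. (0,5)=* (1,0)=* (1,3)=. -> step gives (0,2)='.' but target has '*' -> reject
  (0,1)=. (0,5)=* (1,0)=* (1,3)=* -> step gives (0,3)='*' but target has '.' -> reject
  (0,1)=* (0,5)=. (1,0)=. (1,3)=. -> step reproduces the target at every cell -> ACCEPT
  (0,1)=* (0,5)=. (1,0)=. (1,3)=* -> step gives (0,2)='.' but target has '*' -> reject
  (0,1)=* (0,5)=. (1,0)=* (1,3)=. -> step gives (0,1)='*' but target has '.' -> reject
  (0,1)=* (0,5)=. (1,0)=* (1,3)=* -> step gives (0,1)='*' but target has '.' -> reject
  (0,1)=* (0,5)=* (1,0)=. (1,3)=. -> step gives (0,4)='*' but target has '.' -> reject
  (0,1)=* (0,5)=* (1,0)=. (1,3)=* -> step gives (0,2)='.' but target has '*' -> reject
  (0,1)=* (0,5)=* (1,0)=* (1,3)=. -> step gives (0,1)='*' but target has '.' -> reject
  (0,1)=* (0,5)=* (1,0)=* (1,3)=* -> step gives (0,1)='*' but target has '.' -> reject
Unique solution: (0,1)=live, (0,5)=dead, (1,0)=dead, (1,3)=dead.
Check: live-neighbor counts of every cell in the completed generation 0:
113121
122231
121132
010021
Applying B3/S23 to generation 0 with these counts gives:
..*...
..*.*.
....**
......
which matches the target exactly.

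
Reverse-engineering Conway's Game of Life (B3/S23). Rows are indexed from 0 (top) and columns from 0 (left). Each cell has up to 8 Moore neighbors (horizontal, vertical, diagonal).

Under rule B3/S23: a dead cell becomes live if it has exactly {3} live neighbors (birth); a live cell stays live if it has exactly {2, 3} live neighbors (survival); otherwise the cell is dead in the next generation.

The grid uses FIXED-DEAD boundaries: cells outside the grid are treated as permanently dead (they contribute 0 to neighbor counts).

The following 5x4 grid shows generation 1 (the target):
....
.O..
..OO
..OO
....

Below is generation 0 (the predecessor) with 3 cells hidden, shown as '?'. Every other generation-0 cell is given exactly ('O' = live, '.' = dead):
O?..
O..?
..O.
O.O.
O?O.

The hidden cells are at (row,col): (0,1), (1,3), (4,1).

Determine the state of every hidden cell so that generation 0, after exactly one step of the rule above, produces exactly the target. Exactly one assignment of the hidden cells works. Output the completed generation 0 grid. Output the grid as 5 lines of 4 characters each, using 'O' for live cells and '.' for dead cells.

Hidden generation-0 cells (in order): (0,1), (1,3), (4,1).
A hidden cell only influences target cells in its own 3x3 neighborhood. Try each of the 2^3 = 8 assignments, step the completed generation 0 forward once under B3/S23, and compare with the target:
  (0,1)=. (1,3)=. (4,1)=. -> step gives (2,2)='.' but target has 'O' -> reject
  (0,1)=. (1,3)=. (4,1)=O -> step gives (2,2)='.' but target has 'O' -> reject
  (0,1)=. (1,3)=O (4,1)=. -> step reproduces the target at every cell -> ACCEPT
  (0,1)=. (1,3)=O (4,1)=O -> step gives (3,0)='O' but target has '.' -> reject
  (0,1)=O (1,3)=. (4,1)=. -> step gives (0,0)='O' but target has '.' -> reject
  (0,1)=O (1,3)=. (4,1)=O -> step gives (0,0)='O' but target has '.' -> reject
  (0,1)=O (1,3)=O (4,1)=. -> step gives (0,0)='O' but target has '.' -> reject
  (0,1)=O (1,3)=O (4,1)=O -> step gives (0,0)='O' but target has '.' -> reject
Unique solution: (0,1)=dead, (1,3)=live, (4,1)=dead.
Check: live-neighbor counts of every cell in the completed generation 0:
1211
1321
2423
1523
1412
Applying B3/S23 to generation 0 with these counts gives:
....
.O..
..OO
..OO
....
which matches the target exactly.

Answer: O...
O..O
..O.
O.O.
O.O.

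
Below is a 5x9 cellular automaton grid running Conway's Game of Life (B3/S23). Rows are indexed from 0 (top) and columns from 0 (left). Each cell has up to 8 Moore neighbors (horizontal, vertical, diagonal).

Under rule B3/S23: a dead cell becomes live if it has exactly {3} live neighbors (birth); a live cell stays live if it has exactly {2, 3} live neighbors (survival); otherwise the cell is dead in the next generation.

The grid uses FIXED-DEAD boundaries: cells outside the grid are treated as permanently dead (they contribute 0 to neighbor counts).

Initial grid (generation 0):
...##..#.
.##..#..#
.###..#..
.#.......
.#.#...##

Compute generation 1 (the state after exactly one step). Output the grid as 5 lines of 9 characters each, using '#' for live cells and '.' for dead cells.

Simulating step by step:
Generation 0 (given above): 16 live cells
Generation 1: 14 live cells
(generation 1 grid is the final answer)

Answer: ..###....
.#...###.
#..#.....
##.#...#.
..#......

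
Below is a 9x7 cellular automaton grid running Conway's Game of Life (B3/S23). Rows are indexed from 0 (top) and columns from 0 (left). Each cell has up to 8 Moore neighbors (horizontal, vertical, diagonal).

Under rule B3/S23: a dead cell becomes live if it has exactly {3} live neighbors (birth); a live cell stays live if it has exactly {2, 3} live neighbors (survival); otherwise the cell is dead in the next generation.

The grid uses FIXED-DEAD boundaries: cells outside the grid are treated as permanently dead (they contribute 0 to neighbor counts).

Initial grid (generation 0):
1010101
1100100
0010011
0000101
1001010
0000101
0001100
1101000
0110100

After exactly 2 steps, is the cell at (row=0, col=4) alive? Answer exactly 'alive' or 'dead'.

Answer: alive

Derivation:
Simulating step by step:
Generation 0 (given above): 25 live cells
Generation 1: 26 live cells
1001010
1010101
0101101
0001101
0001001
0000000
0011110
1100000
1111000
Generation 2: 22 live cells
0101110
1010001
0100001
0000001
0001110
0010010
0111100
1000000
1010000

Cell (0,4) at generation 2: 1 -> alive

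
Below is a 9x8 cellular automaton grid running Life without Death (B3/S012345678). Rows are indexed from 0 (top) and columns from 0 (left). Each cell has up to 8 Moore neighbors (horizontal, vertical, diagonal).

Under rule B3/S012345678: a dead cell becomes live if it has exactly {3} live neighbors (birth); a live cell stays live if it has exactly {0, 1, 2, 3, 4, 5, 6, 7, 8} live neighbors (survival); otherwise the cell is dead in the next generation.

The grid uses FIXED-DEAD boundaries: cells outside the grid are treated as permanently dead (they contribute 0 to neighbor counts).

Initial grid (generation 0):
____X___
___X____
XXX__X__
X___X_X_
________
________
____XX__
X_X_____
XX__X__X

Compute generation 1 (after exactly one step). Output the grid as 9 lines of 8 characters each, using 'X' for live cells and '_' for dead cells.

Simulating step by step:
Generation 0 (given above): 17 live cells
Generation 1: 26 live cells
(generation 1 grid is the final answer)

Answer: ____X___
_XXXX___
XXXXXX__
X___XXX_
________
________
____XX__
X_XXXX__
XX__X__X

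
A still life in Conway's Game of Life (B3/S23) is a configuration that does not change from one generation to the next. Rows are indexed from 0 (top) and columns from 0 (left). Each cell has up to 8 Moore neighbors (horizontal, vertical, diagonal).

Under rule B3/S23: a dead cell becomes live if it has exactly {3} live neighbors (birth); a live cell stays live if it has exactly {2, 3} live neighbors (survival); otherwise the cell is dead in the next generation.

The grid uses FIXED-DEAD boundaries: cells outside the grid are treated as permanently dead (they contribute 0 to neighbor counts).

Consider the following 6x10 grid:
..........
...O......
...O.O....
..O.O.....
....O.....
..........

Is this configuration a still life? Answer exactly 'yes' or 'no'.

Compute generation 1 and compare to generation 0 (given above):
Generation 1:
..........
....O.....
..OO......
....OO....
...O......
..........
Cell (1,3) differs: gen0=1 vs gen1=0 -> NOT a still life.

Answer: no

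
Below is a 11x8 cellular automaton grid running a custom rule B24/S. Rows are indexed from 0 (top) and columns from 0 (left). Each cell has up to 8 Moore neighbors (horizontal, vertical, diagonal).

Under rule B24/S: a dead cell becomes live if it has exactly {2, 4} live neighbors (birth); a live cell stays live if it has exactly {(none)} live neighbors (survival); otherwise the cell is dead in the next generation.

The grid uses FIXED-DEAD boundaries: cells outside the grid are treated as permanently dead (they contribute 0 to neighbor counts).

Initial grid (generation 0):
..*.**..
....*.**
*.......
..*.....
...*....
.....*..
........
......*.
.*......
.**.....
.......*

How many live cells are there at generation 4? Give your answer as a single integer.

Answer: 20

Derivation:
Simulating step by step:
Generation 0 (given above): 15 live cells
Generation 1: 19 live cells
.......*
.*...*..
.*.*.***
.*.*....
..*.*...
....*...
.....**.
........
*.......
*.......
.**.....
Generation 2: 18 live cells
......*.
*.......
....*...
*...*..*
.*.*.*..
.....**.
....*...
.....**.
.*......
.**.....
*.......
Generation 3: 23 live cells
........
.....*..
**.*.*..
.**...*.
*.*.*.**
..***...
......**
....*...
*....**.
........
..*.....
Generation 4: 20 live cells
........
***...*.
..*.....
*..*.*..
.....*..
.....***
..**....
.....**.
....*...
.*...**.
........
Population at generation 4: 20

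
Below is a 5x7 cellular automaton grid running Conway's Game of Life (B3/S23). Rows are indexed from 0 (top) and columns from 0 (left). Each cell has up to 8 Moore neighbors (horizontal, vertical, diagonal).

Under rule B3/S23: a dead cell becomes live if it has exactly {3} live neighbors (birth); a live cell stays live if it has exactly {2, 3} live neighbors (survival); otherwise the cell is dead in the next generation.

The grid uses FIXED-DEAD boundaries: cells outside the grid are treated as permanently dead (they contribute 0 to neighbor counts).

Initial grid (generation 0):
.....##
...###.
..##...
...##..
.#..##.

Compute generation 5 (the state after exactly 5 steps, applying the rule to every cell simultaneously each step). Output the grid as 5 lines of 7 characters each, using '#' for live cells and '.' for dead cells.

Simulating step by step:
Generation 0 (given above): 12 live cells
Generation 1: 12 live cells
.....##
..##.##
..#..#.
.....#.
...###.
Generation 2: 13 live cells
....###
..##...
..##.#.
...#.##
....##.
Generation 3: 13 live cells
...###.
..#...#
.....##
..##..#
....###
Generation 4: 14 live cells
...###.
...#..#
..##.##
...#...
...####
Generation 5: 11 live cells
(generation 5 grid is the final answer)

Answer: ...###.
......#
..##.##
.......
...###.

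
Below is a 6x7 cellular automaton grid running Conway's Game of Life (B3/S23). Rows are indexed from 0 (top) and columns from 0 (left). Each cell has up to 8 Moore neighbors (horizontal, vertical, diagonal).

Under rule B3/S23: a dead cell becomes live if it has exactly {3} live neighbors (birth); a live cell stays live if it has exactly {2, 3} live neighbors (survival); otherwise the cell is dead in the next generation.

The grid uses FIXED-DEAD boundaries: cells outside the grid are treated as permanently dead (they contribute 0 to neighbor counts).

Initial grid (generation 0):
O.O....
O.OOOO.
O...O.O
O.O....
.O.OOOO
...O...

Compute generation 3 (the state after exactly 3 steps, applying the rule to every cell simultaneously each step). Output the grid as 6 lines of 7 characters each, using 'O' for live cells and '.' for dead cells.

Simulating step by step:
Generation 0 (given above): 18 live cells
Generation 1: 19 live cells
..O.O..
O.O.OO.
O.O.O..
O.O...O
.O.OOO.
..OO.O.
Generation 2: 17 live cells
.O..OO.
..O.OO.
O.O.O..
O.O....
.O...OO
..OO.O.
Generation 3: 20 live cells
(generation 3 grid is the final answer)

Answer: ...OOO.
..O....
..O.OO.
O.OO.O.
.O.OOOO
..O.OOO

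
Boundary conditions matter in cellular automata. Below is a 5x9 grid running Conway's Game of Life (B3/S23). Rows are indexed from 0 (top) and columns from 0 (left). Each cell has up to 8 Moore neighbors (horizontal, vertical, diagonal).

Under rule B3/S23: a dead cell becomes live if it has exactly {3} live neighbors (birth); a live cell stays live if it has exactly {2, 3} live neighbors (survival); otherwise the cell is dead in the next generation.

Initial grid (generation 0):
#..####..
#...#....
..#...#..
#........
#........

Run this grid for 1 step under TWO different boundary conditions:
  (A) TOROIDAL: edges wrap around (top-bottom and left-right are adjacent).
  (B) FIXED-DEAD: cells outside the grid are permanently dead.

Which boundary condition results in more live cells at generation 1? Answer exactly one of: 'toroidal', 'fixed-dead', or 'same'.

Answer: toroidal

Derivation:
Under TOROIDAL boundary, generation 1:
##.###..#
.#..#.#..
.#.......
.#.......
##..##..#
Population = 16

Under FIXED-DEAD boundary, generation 1:
...###...
.#..#.#..
.#.......
.#.......
.........
Population = 8

Comparison: toroidal=16, fixed-dead=8 -> toroidal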